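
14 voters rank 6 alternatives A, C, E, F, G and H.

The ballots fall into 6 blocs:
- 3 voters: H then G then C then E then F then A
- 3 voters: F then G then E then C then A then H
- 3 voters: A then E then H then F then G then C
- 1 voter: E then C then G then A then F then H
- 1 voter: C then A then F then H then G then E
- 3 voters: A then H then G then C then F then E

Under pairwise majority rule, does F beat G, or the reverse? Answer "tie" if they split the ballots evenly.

Ballots ranking F above G: 3 + 3 + 1 = 7.
Ballots ranking G above F: 14 − 7 = 7.
7–7: the pair ties.

tie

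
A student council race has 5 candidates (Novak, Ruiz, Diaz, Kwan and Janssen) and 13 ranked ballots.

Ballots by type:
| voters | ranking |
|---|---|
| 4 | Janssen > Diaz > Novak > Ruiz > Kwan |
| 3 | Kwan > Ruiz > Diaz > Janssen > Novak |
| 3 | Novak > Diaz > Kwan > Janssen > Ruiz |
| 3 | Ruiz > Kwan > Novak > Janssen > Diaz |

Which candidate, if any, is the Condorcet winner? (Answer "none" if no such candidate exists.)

none

Head-to-head results (13 voters):
Novak–Ruiz: Novak 7–6.
Novak vs Diaz: Diaz wins 7–6.
Novak vs Kwan: Novak wins 7–6.
Novak vs Janssen: 6 to 7, Janssen.
Ruiz vs Diaz: Diaz wins 7–6.
Ruiz vs Kwan: Ruiz is ranked higher on 4+3 = 7 ballots, Kwan on 6. Ruiz wins 7–6.
Ruiz vs Janssen: Janssen wins 7–6.
Diaz–Kwan: Diaz 7–6.
Diaz vs Janssen: 3+3 = 6 for Diaz, 7 for Janssen — Janssen by 7–6.
Kwan vs Janssen: 9 to 4, Kwan.
Each candidate drops at least one matchup (Novak loses to Diaz; Ruiz loses to Novak; Diaz loses to Janssen; Kwan loses to Novak; Janssen loses to Kwan); the cycle Novak beats Kwan beats Janssen beats Novak rules out a Condorcet winner.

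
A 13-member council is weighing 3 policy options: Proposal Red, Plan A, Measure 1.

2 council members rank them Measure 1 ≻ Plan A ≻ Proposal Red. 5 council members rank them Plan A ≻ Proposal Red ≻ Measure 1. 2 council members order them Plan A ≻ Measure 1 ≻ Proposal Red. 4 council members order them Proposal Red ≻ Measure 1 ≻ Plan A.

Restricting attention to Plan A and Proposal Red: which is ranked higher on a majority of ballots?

Ballots ranking Plan A above Proposal Red: 2 + 5 + 2 = 9.
Ballots ranking Proposal Red above Plan A: 13 − 9 = 4.
Plan A wins the head-to-head 9–4.

Plan A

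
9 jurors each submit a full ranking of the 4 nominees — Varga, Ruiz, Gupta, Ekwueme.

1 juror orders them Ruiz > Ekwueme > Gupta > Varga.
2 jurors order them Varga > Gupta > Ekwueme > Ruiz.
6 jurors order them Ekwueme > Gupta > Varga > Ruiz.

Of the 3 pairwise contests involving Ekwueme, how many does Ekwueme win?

Ekwueme against each rival (9 jurors):
Ekwueme vs Varga: 7 to 2, Ekwueme.
Ekwueme vs Ruiz: Ekwueme preferred on 2+6 = 8 ballots; Ekwueme wins 8–1.
Ekwueme–Gupta: Ekwueme 7–2.
Ekwueme beats Varga, Ruiz, Gupta — 3 pairwise wins.

3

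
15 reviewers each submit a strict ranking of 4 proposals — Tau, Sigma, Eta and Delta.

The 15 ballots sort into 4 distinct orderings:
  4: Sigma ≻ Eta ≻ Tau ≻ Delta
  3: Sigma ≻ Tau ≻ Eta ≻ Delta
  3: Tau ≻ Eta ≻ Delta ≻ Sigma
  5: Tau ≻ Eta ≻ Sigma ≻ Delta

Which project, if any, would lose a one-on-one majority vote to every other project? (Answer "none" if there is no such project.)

Delta

Pairwise majorities:
Tau vs Sigma: Tau, 8–7.
Tau vs Eta: Tau preferred on 3+3+5 = 11 ballots; Tau wins 11–4.
Tau vs Delta: Tau wins 15–0.
Sigma–Eta: Eta 8–7.
Sigma–Delta: Sigma 12–3.
Eta vs Delta: Eta preferred on 4+3+3+5 = 15 ballots; Eta wins 15–0.
Delta is beaten in every head-to-head and is the Condorcet loser.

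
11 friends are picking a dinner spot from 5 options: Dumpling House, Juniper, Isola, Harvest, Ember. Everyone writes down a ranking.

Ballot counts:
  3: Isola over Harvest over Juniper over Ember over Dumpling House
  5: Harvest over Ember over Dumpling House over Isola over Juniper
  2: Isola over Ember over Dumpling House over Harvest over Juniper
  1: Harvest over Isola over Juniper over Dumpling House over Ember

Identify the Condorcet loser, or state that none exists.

Juniper

Head-to-head results (11 friends):
Dumpling House vs Juniper: Dumpling House, 7–4.
Dumpling House vs Isola: Isola wins 6–5.
Dumpling House vs Harvest: Dumpling House is ranked higher on 2 ballots, Harvest on 9. Harvest wins 9–2.
Dumpling House–Ember: Ember 10–1.
Juniper vs Isola: Isola wins 11–0.
Juniper vs Harvest: 0 to 11, Harvest.
Juniper vs Ember: Juniper preferred on 3+1 = 4 ballots; Ember wins 7–4.
Isola vs Harvest: Harvest, 6–5.
Isola–Ember: Isola 6–5.
Harvest vs Ember: Harvest is ranked higher on 3+5+1 = 9 ballots, Ember on 2. Harvest wins 9–2.
Juniper loses to every other restaurant — it is the Condorcet loser.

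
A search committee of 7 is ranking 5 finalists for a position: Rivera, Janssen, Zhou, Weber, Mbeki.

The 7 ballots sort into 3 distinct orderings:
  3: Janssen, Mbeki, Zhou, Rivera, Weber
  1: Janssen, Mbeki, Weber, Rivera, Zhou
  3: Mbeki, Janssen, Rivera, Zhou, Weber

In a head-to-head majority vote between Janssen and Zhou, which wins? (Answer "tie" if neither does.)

Janssen

Ballots ranking Janssen above Zhou: 3 + 1 + 3 = 7.
Ballots ranking Zhou above Janssen: 7 − 7 = 0.
Janssen wins the head-to-head 7–0.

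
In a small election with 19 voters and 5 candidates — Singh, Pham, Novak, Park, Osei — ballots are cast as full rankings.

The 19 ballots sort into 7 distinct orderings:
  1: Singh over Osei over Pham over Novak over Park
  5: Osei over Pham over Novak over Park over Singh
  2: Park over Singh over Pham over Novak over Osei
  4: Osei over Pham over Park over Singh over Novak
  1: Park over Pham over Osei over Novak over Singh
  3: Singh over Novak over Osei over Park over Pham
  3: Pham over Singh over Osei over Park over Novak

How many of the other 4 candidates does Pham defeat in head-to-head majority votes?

Pham against each rival (19 voters):
Pham vs Singh: 13 to 6, Pham.
Pham vs Novak: 16 to 3, Pham.
Pham vs Park: 1+5+4+3 = 13 for Pham, 6 for Park — Pham by 13–6.
Pham vs Osei: 2+1+3 = 6 for Pham, 13 for Osei — Osei by 13–6.
Pham beats Singh, Novak, Park; loses to Osei — 3 pairwise wins.

3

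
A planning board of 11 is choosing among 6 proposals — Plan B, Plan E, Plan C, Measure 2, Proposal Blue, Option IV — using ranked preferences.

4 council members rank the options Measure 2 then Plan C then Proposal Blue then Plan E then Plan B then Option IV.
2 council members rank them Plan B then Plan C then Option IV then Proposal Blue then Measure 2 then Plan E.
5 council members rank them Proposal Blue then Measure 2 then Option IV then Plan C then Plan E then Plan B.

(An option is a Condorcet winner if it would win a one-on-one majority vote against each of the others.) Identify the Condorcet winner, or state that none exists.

Check each pair by majority over 11 ballots:
Plan B vs Plan E: Plan B is ranked higher on 2 ballots, Plan E on 9. Plan E wins 9–2.
Plan B vs Plan C: 2 to 9, Plan C.
Plan B vs Measure 2: 2 to 9, Measure 2.
Plan B vs Proposal Blue: Plan B is ranked higher on 2 ballots, Proposal Blue on 9. Proposal Blue wins 9–2.
Plan B vs Option IV: Plan B is ranked higher on 4+2 = 6 ballots, Option IV on 5. Plan B wins 6–5.
Plan E vs Plan C: Plan E is ranked higher on 0 ballots, Plan C on 11. Plan C wins 11–0.
Plan E vs Measure 2: Plan E preferred on 0 ballots; Measure 2 wins 11–0.
Plan E vs Proposal Blue: 0 for Plan E, 11 for Proposal Blue — Proposal Blue by 11–0.
Plan E vs Option IV: Plan E preferred on 4 ballots; Option IV wins 7–4.
Plan C vs Measure 2: Plan C preferred on 2 ballots; Measure 2 wins 9–2.
Plan C vs Proposal Blue: Plan C preferred on 4+2 = 6 ballots; Plan C wins 6–5.
Plan C vs Option IV: Plan C preferred on 4+2 = 6 ballots; Plan C wins 6–5.
Measure 2 vs Proposal Blue: Measure 2 is ranked higher on 4 ballots, Proposal Blue on 7. Proposal Blue wins 7–4.
Measure 2 vs Option IV: Measure 2 is ranked higher on 4+5 = 9 ballots, Option IV on 2. Measure 2 wins 9–2.
Proposal Blue vs Option IV: Proposal Blue preferred on 4+5 = 9 ballots; Proposal Blue wins 9–2.
No option is unbeaten: Plan B loses to Plan E; Plan E loses to Plan C; Plan C loses to Measure 2; Measure 2 loses to Proposal Blue; Proposal Blue loses to Plan C; Option IV loses to Plan B. In particular Plan B → Option IV → Plan E → Plan B is a majority cycle — no Condorcet winner exists.

none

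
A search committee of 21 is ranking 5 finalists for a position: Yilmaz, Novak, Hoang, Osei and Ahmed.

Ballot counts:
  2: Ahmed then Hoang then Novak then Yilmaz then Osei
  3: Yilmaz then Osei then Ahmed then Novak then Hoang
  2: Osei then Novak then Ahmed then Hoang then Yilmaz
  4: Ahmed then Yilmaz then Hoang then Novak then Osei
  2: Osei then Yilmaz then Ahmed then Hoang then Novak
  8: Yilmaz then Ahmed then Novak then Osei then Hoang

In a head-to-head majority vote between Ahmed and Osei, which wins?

Ballots ranking Ahmed above Osei: 2 + 4 + 8 = 14.
Ballots ranking Osei above Ahmed: 21 − 14 = 7.
Ahmed wins the head-to-head 14–7.

Ahmed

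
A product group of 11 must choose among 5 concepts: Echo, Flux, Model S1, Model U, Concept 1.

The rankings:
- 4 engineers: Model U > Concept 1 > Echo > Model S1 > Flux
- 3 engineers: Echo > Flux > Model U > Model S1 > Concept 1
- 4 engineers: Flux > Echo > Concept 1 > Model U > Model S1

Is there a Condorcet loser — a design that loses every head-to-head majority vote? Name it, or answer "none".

Pairwise majorities:
Echo vs Flux: Echo is ranked higher on 4+3 = 7 ballots, Flux on 4. Echo wins 7–4.
Echo vs Model S1: 11 to 0, Echo.
Echo–Model U: Echo 7–4.
Echo vs Concept 1: Echo preferred on 3+4 = 7 ballots; Echo wins 7–4.
Flux vs Model S1: Flux, 7–4.
Flux vs Model U: Flux, 7–4.
Flux–Concept 1: Flux 7–4.
Model S1 vs Model U: Model S1 preferred on 0 ballots; Model U wins 11–0.
Model S1 vs Concept 1: 3 for Model S1, 8 for Concept 1 — Concept 1 by 8–3.
Model U–Concept 1: Model U 7–4.
Model S1 is beaten in every head-to-head and is the Condorcet loser.

Model S1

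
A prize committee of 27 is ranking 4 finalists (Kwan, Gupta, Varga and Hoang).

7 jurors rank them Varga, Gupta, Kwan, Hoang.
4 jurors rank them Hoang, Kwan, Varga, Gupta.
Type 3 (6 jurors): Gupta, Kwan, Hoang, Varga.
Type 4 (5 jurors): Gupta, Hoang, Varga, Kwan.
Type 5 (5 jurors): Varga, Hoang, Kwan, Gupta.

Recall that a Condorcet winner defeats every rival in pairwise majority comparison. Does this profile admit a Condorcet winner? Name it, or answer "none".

Head-to-head results (27 jurors):
Kwan vs Gupta: 4+5 = 9 for Kwan, 18 for Gupta — Gupta by 18–9.
Kwan–Varga: Varga 17–10.
Kwan vs Hoang: Hoang wins 14–13.
Gupta–Varga: Varga 16–11.
Gupta vs Hoang: 18 to 9, Gupta.
Varga vs Hoang: Hoang wins 15–12.
No nominee is unbeaten: Kwan loses to Gupta; Gupta loses to Varga; Varga loses to Hoang; Hoang loses to Gupta. In particular Gupta > Hoang > Varga > Gupta is a majority cycle — no Condorcet winner exists.

none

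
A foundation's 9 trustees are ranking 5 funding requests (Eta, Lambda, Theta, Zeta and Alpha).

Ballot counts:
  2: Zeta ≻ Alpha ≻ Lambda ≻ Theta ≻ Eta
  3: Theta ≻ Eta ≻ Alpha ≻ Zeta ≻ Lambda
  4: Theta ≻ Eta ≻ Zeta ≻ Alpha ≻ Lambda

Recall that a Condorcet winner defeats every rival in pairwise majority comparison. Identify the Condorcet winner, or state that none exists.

Theta

Check each pair by majority over 9 ballots:
Eta–Lambda: Eta 7–2.
Eta vs Theta: Theta wins 9–0.
Eta vs Zeta: Eta wins 7–2.
Eta–Alpha: Eta 7–2.
Lambda vs Theta: Theta wins 7–2.
Lambda vs Zeta: Zeta wins 9–0.
Lambda–Alpha: Alpha 9–0.
Theta vs Zeta: Theta, 7–2.
Theta vs Alpha: Theta wins 7–2.
Zeta vs Alpha: Zeta, 6–3.
Theta beats each of Eta, Lambda, Zeta, Alpha — Theta is the Condorcet winner.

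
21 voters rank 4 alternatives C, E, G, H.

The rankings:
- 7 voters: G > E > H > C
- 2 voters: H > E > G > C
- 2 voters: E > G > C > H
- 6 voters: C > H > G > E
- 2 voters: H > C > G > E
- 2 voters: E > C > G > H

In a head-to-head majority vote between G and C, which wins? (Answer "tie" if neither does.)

G

Ballots ranking G above C: 7 + 2 + 2 = 11.
Ballots ranking C above G: 21 − 11 = 10.
G wins the head-to-head 11–10.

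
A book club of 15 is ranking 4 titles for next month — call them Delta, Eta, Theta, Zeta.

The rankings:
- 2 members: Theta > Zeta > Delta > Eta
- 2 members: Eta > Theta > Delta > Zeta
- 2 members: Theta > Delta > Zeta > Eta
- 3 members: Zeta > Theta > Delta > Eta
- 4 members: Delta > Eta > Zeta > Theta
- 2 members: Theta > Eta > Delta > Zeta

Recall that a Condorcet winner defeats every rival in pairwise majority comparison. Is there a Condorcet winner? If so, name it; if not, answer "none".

Pairwise majorities:
Delta vs Eta: 11 to 4, Delta.
Delta vs Theta: Delta preferred on 4 ballots; Theta wins 11–4.
Delta vs Zeta: Delta preferred on 2+2+4+2 = 10 ballots; Delta wins 10–5.
Eta vs Theta: 2+4 = 6 for Eta, 9 for Theta — Theta by 9–6.
Eta vs Zeta: 8 to 7, Eta.
Theta vs Zeta: Theta preferred on 2+2+2+2 = 8 ballots; Theta wins 8–7.
Theta defeats every rival head-to-head and is the Condorcet winner.

Theta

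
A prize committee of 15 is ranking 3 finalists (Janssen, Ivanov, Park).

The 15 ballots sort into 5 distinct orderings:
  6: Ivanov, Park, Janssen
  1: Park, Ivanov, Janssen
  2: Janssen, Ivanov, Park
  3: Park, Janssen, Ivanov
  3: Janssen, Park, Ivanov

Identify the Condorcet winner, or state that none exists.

Check each pair by majority over 15 ballots:
Janssen vs Ivanov: 2+3+3 = 8 for Janssen, 7 for Ivanov — Janssen by 8–7.
Janssen vs Park: 2+3 = 5 for Janssen, 10 for Park — Park by 10–5.
Ivanov vs Park: Ivanov preferred on 6+2 = 8 ballots; Ivanov wins 8–7.
Each nominee drops at least one matchup (Janssen loses to Park; Ivanov loses to Janssen; Park loses to Ivanov); the cycle Janssen beats Ivanov beats Park beats Janssen rules out a Condorcet winner.

none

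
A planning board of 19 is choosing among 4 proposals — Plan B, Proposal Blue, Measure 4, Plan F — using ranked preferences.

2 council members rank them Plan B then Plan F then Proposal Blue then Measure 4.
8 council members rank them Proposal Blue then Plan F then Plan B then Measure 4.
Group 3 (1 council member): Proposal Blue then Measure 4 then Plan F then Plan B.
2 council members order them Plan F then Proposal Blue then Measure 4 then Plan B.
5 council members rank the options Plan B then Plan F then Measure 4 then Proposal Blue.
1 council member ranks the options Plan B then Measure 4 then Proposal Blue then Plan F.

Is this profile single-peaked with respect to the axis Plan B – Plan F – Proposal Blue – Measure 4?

Axis positions: Plan B=1, Plan F=2, Proposal Blue=3, Measure 4=4.
Group 1 (peak Plan B at position 1): ranking walks positions 1-2-3-4, expanding outward from the peak — single-peaked.
Group 2 (peak Proposal Blue at position 3): ranking walks positions 3-2-1-4, expanding outward from the peak — single-peaked.
Group 3 (peak Proposal Blue at position 3): ranking walks positions 3-4-2-1, expanding outward from the peak — single-peaked.
Group 4 (peak Plan F at position 2): ranking walks positions 2-3-4-1, expanding outward from the peak — single-peaked.
Group 5: ranking walks positions 1-2-4-3; Measure 4 is ranked above Proposal Blue even though Proposal Blue lies between Measure 4 and the peak Plan B on the axis — preferences dip and rise again. Not single-peaked.
Group 6: ranking walks positions 1-4-3-2; Measure 4 is ranked above Plan F even though Plan F lies between Measure 4 and the peak Plan B on the axis — preferences dip and rise again. Not single-peaked.
Group 5 violates single-peakedness, so the profile is not single-peaked on this axis.

no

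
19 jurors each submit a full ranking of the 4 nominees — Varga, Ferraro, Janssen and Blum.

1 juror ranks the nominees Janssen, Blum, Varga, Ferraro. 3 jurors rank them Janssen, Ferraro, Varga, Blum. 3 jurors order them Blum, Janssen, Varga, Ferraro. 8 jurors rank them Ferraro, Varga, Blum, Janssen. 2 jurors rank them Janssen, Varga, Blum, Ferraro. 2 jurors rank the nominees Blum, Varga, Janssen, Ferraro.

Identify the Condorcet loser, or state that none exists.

Head-to-head results (19 jurors):
Varga vs Ferraro: 8 to 11, Ferraro.
Varga vs Janssen: Varga is ranked higher on 8+2 = 10 ballots, Janssen on 9. Varga wins 10–9.
Varga vs Blum: 13 to 6, Varga.
Ferraro vs Janssen: Janssen, 11–8.
Ferraro–Blum: Ferraro 11–8.
Janssen–Blum: Blum 13–6.
Each nominee has at least one pairwise win (Varga beats Janssen; Ferraro beats Varga; Janssen beats Ferraro; Blum beats Janssen) — no Condorcet loser.

none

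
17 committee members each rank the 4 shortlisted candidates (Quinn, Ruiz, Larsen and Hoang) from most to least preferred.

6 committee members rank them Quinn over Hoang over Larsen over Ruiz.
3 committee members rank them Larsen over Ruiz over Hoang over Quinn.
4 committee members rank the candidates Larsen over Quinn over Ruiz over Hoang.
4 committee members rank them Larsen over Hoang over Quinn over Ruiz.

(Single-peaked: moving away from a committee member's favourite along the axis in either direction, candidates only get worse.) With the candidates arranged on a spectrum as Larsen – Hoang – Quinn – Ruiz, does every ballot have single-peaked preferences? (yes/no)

Axis positions: Larsen=1, Hoang=2, Quinn=3, Ruiz=4.
Ballot type 1 (peak Quinn at position 3): ranking walks positions 3-2-1-4, expanding outward from the peak — single-peaked.
Ballot type 2: ranking walks positions 1-4-2-3; Ruiz is ranked above Hoang even though Hoang lies between Ruiz and the peak Larsen on the axis — preferences dip and rise again. Not single-peaked.
Ballot type 3: ranking walks positions 1-3-4-2; Quinn is ranked above Hoang even though Hoang lies between Quinn and the peak Larsen on the axis — preferences dip and rise again. Not single-peaked.
Ballot type 4 (peak Larsen at position 1): ranking walks positions 1-2-3-4, expanding outward from the peak — single-peaked.
Ballot type 2 violates single-peakedness, so the profile is not single-peaked on this axis.

no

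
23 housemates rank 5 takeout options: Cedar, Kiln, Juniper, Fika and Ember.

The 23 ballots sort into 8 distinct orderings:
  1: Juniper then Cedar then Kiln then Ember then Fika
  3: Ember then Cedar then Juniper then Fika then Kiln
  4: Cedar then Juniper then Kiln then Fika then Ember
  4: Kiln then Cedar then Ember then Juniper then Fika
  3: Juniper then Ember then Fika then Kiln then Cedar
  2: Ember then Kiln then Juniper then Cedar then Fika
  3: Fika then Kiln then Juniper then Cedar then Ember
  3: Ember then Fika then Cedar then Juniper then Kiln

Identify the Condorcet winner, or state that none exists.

Pairwise majorities:
Cedar–Kiln: Kiln 12–11.
Cedar vs Juniper: Cedar, 14–9.
Cedar vs Fika: Cedar, 14–9.
Cedar vs Ember: Cedar, 12–11.
Kiln–Juniper: Juniper 14–9.
Kiln–Fika: Fika 12–11.
Kiln vs Ember: Kiln, 12–11.
Juniper vs Fika: Juniper, 17–6.
Juniper vs Ember: Ember wins 12–11.
Fika–Ember: Ember 16–7.
No restaurant is unbeaten: Cedar loses to Kiln; Kiln loses to Juniper; Juniper loses to Cedar; Fika loses to Cedar; Ember loses to Cedar. In particular Cedar → Juniper → Kiln → Cedar is a majority cycle — no Condorcet winner exists.

none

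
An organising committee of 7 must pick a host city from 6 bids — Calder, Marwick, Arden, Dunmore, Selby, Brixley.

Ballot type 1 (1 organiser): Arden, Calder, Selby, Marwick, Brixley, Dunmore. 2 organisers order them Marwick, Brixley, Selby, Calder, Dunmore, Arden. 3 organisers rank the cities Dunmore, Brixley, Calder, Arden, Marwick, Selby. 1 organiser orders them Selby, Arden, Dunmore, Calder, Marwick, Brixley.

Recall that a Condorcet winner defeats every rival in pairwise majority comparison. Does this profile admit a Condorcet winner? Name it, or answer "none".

none

Pairwise majorities:
Calder–Marwick: Calder 5–2.
Calder vs Arden: Calder, 5–2.
Calder vs Dunmore: Dunmore, 4–3.
Calder–Selby: Calder 4–3.
Calder vs Brixley: Brixley, 5–2.
Marwick vs Arden: Arden, 5–2.
Marwick vs Dunmore: Dunmore, 4–3.
Marwick vs Selby: Marwick, 5–2.
Marwick–Brixley: Marwick 4–3.
Arden–Dunmore: Dunmore 5–2.
Arden vs Selby: Arden wins 4–3.
Arden vs Brixley: Brixley wins 5–2.
Dunmore vs Selby: Selby wins 4–3.
Dunmore vs Brixley: Dunmore wins 4–3.
Selby vs Brixley: Brixley wins 5–2.
Every city loses at least once (Calder loses to Dunmore; Marwick loses to Calder; Arden loses to Calder; Dunmore loses to Selby; Selby loses to Calder; Brixley loses to Marwick). The majority relation contains the cycle Calder > Marwick > Brixley > Calder, so there is no Condorcet winner.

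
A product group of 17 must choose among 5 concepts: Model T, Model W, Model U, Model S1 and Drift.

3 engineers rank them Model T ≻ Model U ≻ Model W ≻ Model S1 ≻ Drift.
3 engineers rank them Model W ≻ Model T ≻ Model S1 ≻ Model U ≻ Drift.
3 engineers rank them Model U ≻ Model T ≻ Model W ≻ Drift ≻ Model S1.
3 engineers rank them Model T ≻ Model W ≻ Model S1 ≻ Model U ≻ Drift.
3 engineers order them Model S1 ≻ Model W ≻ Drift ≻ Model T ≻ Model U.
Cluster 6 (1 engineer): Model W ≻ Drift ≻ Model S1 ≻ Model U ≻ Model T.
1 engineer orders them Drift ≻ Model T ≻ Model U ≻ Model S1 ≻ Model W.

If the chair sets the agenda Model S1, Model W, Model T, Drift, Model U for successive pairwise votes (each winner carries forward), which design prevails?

Round 1: Model S1 vs Model W — 4–13, Model W advances.
Round 2: Model W vs Model T — 7–10, Model T advances.
Round 3: Model T vs Drift — 12–5, Model T advances.
Round 4: Model T vs Model U — 13–4, Model T advances.
The agenda winner is Model T.

Model T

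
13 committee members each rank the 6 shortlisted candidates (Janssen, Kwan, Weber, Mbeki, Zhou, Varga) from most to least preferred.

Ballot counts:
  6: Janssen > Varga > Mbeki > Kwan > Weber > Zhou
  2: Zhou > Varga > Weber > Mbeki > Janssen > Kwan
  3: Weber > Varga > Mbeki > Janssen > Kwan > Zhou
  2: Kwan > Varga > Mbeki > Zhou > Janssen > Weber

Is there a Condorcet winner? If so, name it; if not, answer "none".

Varga

Pairwise majorities:
Janssen vs Kwan: 11 to 2, Janssen.
Janssen vs Weber: Janssen is ranked higher on 6+2 = 8 ballots, Weber on 5. Janssen wins 8–5.
Janssen vs Mbeki: 6 to 7, Mbeki.
Janssen vs Zhou: Janssen is ranked higher on 6+3 = 9 ballots, Zhou on 4. Janssen wins 9–4.
Janssen vs Varga: Janssen preferred on 6 ballots; Varga wins 7–6.
Kwan vs Weber: 6+2 = 8 for Kwan, 5 for Weber — Kwan by 8–5.
Kwan vs Mbeki: Kwan is ranked higher on 2 ballots, Mbeki on 11. Mbeki wins 11–2.
Kwan vs Zhou: 11 to 2, Kwan.
Kwan vs Varga: 2 to 11, Varga.
Weber vs Mbeki: 5 to 8, Mbeki.
Weber vs Zhou: Weber preferred on 6+3 = 9 ballots; Weber wins 9–4.
Weber vs Varga: 3 to 10, Varga.
Mbeki vs Zhou: 11 to 2, Mbeki.
Mbeki vs Varga: Mbeki preferred on 0 ballots; Varga wins 13–0.
Zhou vs Varga: 2 to 11, Varga.
Varga wins every pairwise contest, so Varga is the Condorcet winner.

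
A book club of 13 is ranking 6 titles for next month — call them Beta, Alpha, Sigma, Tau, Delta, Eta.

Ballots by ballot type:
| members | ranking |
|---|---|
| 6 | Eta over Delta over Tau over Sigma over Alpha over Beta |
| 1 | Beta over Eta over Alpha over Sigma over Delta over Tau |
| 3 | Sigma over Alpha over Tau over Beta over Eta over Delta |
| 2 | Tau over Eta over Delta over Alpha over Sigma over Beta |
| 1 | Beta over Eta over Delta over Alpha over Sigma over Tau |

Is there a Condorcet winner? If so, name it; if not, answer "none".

Pairwise majorities:
Beta vs Alpha: Beta preferred on 1+1 = 2 ballots; Alpha wins 11–2.
Beta vs Sigma: 1+1 = 2 for Beta, 11 for Sigma — Sigma by 11–2.
Beta vs Tau: Beta is ranked higher on 1+1 = 2 ballots, Tau on 11. Tau wins 11–2.
Beta vs Delta: 1+3+1 = 5 for Beta, 8 for Delta — Delta by 8–5.
Beta vs Eta: 1+3+1 = 5 for Beta, 8 for Eta — Eta by 8–5.
Alpha vs Sigma: 1+2+1 = 4 for Alpha, 9 for Sigma — Sigma by 9–4.
Alpha vs Tau: Alpha is ranked higher on 1+3+1 = 5 ballots, Tau on 8. Tau wins 8–5.
Alpha vs Delta: Alpha preferred on 1+3 = 4 ballots; Delta wins 9–4.
Alpha vs Eta: Alpha is ranked higher on 3 ballots, Eta on 10. Eta wins 10–3.
Sigma vs Tau: 5 to 8, Tau.
Sigma vs Delta: Sigma is ranked higher on 1+3 = 4 ballots, Delta on 9. Delta wins 9–4.
Sigma vs Eta: 3 for Sigma, 10 for Eta — Eta by 10–3.
Tau vs Delta: 3+2 = 5 for Tau, 8 for Delta — Delta by 8–5.
Tau vs Eta: Tau preferred on 3+2 = 5 ballots; Eta wins 8–5.
Delta vs Eta: Delta preferred on 0 ballots; Eta wins 13–0.
Eta beats each of Beta, Alpha, Sigma, Tau, Delta — Eta is the Condorcet winner.

Eta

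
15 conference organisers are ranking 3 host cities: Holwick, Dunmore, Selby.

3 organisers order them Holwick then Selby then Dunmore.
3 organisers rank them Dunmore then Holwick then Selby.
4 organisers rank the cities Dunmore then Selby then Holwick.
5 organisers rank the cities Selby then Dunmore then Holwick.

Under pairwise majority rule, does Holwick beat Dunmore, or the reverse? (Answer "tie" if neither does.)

Dunmore

Ballots ranking Holwick above Dunmore: 3.
Ballots ranking Dunmore above Holwick: 15 − 3 = 12.
Dunmore wins the head-to-head 12–3.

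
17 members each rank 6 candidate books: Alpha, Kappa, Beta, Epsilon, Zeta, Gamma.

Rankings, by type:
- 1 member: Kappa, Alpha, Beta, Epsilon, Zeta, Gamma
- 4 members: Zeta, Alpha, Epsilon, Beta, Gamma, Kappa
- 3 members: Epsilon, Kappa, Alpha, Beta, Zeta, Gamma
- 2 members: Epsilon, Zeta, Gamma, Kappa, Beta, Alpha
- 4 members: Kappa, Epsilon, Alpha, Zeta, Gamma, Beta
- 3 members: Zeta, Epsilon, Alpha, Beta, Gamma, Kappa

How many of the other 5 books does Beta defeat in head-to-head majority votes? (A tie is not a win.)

Beta against each rival (17 members):
Beta vs Alpha: Alpha, 15–2.
Beta–Kappa: Kappa 10–7.
Beta vs Epsilon: Beta preferred on 1 ballot; Epsilon wins 16–1.
Beta vs Zeta: 4 to 13, Zeta.
Beta vs Gamma: Beta, 11–6.
Beta beats Gamma; loses to Alpha, Kappa, Epsilon, Zeta — 1 pairwise win.

1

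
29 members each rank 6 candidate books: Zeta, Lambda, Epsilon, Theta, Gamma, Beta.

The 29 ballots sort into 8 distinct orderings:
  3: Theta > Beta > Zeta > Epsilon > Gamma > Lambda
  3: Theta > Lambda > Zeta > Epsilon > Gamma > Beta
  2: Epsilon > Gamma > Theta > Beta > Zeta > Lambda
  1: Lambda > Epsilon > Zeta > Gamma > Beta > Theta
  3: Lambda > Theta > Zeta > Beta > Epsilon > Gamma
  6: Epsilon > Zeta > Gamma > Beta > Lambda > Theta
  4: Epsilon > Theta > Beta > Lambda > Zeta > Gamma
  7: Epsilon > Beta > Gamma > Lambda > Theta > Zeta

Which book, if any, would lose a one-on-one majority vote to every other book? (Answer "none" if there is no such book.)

Pairwise majorities:
Zeta vs Lambda: Zeta preferred on 3+2+6 = 11 ballots; Lambda wins 18–11.
Zeta vs Epsilon: 9 to 20, Epsilon.
Zeta vs Theta: Zeta is ranked higher on 1+6 = 7 ballots, Theta on 22. Theta wins 22–7.
Zeta vs Gamma: Zeta, 20–9.
Zeta vs Beta: Zeta is ranked higher on 3+1+3+6 = 13 ballots, Beta on 16. Beta wins 16–13.
Lambda vs Epsilon: Epsilon wins 22–7.
Lambda–Theta: Lambda 17–12.
Lambda vs Gamma: Lambda is ranked higher on 3+1+3+4 = 11 ballots, Gamma on 18. Gamma wins 18–11.
Lambda vs Beta: Lambda preferred on 3+1+3 = 7 ballots; Beta wins 22–7.
Epsilon vs Theta: Epsilon, 20–9.
Epsilon–Gamma: Epsilon 29–0.
Epsilon vs Beta: Epsilon, 23–6.
Theta vs Gamma: Gamma, 16–13.
Theta vs Beta: 3+3+2+3+4 = 15 for Theta, 14 for Beta — Theta by 15–14.
Gamma vs Beta: Beta wins 17–12.
Every book wins at least one matchup (Zeta beats Gamma; Lambda beats Zeta; Epsilon beats Zeta; Theta beats Zeta; Gamma beats Lambda; Beta beats Zeta), so there is no Condorcet loser.

none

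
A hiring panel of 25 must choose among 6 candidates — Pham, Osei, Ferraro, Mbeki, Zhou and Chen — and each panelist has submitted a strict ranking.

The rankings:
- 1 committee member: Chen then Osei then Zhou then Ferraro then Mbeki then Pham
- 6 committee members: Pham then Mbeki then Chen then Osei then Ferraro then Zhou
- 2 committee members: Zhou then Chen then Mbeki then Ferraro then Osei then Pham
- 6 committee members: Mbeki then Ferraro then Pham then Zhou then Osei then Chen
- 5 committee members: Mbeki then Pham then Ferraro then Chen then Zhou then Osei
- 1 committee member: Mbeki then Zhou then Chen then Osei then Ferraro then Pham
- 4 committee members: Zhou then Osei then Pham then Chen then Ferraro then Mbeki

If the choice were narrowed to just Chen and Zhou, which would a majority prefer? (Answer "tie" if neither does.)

Zhou

Ballots ranking Chen above Zhou: 1 + 6 + 5 = 12.
Ballots ranking Zhou above Chen: 25 − 12 = 13.
Zhou wins the head-to-head 13–12.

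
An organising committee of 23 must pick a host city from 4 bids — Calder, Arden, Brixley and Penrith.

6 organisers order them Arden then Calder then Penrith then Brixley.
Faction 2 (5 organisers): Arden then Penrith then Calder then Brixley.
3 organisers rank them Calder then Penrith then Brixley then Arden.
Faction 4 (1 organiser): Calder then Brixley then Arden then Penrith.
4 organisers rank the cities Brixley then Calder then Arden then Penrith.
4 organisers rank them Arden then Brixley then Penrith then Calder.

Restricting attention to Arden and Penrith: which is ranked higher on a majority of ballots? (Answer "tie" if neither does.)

Arden

Ballots ranking Arden above Penrith: 6 + 5 + 1 + 4 + 4 = 20.
Ballots ranking Penrith above Arden: 23 − 20 = 3.
Arden wins the head-to-head 20–3.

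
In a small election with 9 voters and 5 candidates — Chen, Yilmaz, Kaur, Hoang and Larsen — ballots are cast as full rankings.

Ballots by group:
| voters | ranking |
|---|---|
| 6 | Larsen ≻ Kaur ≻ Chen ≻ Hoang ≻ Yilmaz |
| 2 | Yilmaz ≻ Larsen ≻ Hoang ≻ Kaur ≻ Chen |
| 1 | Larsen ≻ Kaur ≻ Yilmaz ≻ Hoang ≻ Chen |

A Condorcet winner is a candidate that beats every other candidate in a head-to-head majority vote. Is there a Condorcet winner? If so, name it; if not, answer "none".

Check each pair by majority over 9 ballots:
Chen vs Yilmaz: 6 to 3, Chen.
Chen vs Kaur: Chen is ranked higher on 0 ballots, Kaur on 9. Kaur wins 9–0.
Chen vs Hoang: 6 to 3, Chen.
Chen vs Larsen: 0 for Chen, 9 for Larsen — Larsen by 9–0.
Yilmaz vs Kaur: 2 for Yilmaz, 7 for Kaur — Kaur by 7–2.
Yilmaz vs Hoang: Yilmaz is ranked higher on 2+1 = 3 ballots, Hoang on 6. Hoang wins 6–3.
Yilmaz vs Larsen: 2 to 7, Larsen.
Kaur vs Hoang: Kaur is ranked higher on 6+1 = 7 ballots, Hoang on 2. Kaur wins 7–2.
Kaur vs Larsen: Kaur is ranked higher on 0 ballots, Larsen on 9. Larsen wins 9–0.
Hoang vs Larsen: 0 to 9, Larsen.
Only Larsen has no losses; Larsen is the Condorcet winner.

Larsen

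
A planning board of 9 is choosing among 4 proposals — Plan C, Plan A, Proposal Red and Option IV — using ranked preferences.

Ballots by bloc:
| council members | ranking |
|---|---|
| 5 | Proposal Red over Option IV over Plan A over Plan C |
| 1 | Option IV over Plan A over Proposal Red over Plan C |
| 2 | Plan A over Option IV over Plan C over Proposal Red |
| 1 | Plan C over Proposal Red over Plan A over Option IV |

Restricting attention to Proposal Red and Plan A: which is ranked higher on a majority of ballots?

Proposal Red

Ballots ranking Proposal Red above Plan A: 5 + 1 = 6.
Ballots ranking Plan A above Proposal Red: 9 − 6 = 3.
Proposal Red wins the head-to-head 6–3.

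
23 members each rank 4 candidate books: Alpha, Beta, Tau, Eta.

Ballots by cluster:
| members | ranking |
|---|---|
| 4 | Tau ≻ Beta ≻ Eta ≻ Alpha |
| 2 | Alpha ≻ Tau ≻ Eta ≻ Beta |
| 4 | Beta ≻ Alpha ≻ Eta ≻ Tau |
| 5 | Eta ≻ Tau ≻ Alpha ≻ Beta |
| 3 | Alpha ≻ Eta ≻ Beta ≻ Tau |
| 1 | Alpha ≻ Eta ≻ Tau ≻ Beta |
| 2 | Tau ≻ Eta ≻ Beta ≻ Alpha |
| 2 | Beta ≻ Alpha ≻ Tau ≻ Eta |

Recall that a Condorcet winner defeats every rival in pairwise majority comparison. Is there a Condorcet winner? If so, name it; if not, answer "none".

Head-to-head results (23 members):
Alpha vs Beta: 2+5+3+1 = 11 for Alpha, 12 for Beta — Beta by 12–11.
Alpha vs Tau: Alpha preferred on 2+4+3+1+2 = 12 ballots; Alpha wins 12–11.
Alpha vs Eta: Alpha preferred on 2+4+3+1+2 = 12 ballots; Alpha wins 12–11.
Beta vs Tau: 9 to 14, Tau.
Beta vs Eta: Beta is ranked higher on 4+4+2 = 10 ballots, Eta on 13. Eta wins 13–10.
Tau vs Eta: Tau is ranked higher on 4+2+2+2 = 10 ballots, Eta on 13. Eta wins 13–10.
Each book drops at least one matchup (Alpha loses to Beta; Beta loses to Tau; Tau loses to Alpha; Eta loses to Alpha); the cycle Alpha > Tau > Beta > Alpha rules out a Condorcet winner.

none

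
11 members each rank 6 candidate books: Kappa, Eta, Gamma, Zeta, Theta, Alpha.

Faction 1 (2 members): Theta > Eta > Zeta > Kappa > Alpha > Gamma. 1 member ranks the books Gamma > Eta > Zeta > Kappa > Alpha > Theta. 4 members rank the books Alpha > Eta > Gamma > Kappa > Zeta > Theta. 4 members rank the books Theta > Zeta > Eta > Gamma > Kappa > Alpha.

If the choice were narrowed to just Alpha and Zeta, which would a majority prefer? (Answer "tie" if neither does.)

Ballots ranking Alpha above Zeta: 4.
Ballots ranking Zeta above Alpha: 11 − 4 = 7.
Zeta wins the head-to-head 7–4.

Zeta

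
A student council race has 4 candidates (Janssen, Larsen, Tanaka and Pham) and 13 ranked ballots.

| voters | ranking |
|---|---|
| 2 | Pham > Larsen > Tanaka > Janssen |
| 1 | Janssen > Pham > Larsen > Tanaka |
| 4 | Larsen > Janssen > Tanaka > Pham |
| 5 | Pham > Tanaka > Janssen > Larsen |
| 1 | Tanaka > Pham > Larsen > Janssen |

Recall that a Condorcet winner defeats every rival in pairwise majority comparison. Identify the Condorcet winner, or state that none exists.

Check each pair by majority over 13 ballots:
Janssen vs Larsen: Larsen, 7–6.
Janssen vs Tanaka: Tanaka, 8–5.
Janssen vs Pham: Pham wins 8–5.
Larsen–Tanaka: Larsen 7–6.
Larsen vs Pham: Pham wins 9–4.
Tanaka–Pham: Pham 8–5.
Only Pham has no losses; Pham is the Condorcet winner.

Pham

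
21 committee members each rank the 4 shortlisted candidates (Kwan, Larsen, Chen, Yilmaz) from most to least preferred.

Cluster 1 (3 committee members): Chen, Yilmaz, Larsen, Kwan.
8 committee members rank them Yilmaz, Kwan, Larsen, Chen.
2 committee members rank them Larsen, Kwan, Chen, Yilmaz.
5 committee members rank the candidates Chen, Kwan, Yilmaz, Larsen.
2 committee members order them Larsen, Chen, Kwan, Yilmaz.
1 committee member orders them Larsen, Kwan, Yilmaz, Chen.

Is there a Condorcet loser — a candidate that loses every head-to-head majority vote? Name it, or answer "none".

Head-to-head results (21 committee members):
Kwan vs Larsen: Kwan preferred on 8+5 = 13 ballots; Kwan wins 13–8.
Kwan–Chen: Kwan 11–10.
Kwan vs Yilmaz: Yilmaz, 11–10.
Larsen vs Chen: Larsen, 13–8.
Larsen vs Yilmaz: 5 to 16, Yilmaz.
Chen vs Yilmaz: Chen, 12–9.
No candidate is winless: Kwan beats Larsen; Larsen beats Chen; Chen beats Yilmaz; Yilmaz beats Kwan. There is no Condorcet loser.

none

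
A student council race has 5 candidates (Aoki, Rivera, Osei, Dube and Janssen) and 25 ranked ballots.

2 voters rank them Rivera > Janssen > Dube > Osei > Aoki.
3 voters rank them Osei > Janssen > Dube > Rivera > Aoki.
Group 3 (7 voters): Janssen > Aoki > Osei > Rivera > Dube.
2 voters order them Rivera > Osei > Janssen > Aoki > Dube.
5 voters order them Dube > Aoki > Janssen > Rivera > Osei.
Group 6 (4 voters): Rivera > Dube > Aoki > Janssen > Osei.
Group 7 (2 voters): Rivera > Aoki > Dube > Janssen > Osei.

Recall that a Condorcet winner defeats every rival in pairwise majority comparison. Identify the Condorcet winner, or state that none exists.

Head-to-head results (25 voters):
Aoki vs Rivera: Aoki is ranked higher on 7+5 = 12 ballots, Rivera on 13. Rivera wins 13–12.
Aoki vs Osei: Aoki is ranked higher on 7+5+4+2 = 18 ballots, Osei on 7. Aoki wins 18–7.
Aoki vs Dube: Aoki is ranked higher on 7+2+2 = 11 ballots, Dube on 14. Dube wins 14–11.
Aoki vs Janssen: Janssen, 14–11.
Rivera vs Osei: Rivera is ranked higher on 2+2+5+4+2 = 15 ballots, Osei on 10. Rivera wins 15–10.
Rivera–Dube: Rivera 17–8.
Rivera vs Janssen: Janssen wins 15–10.
Osei vs Dube: Dube, 13–12.
Osei vs Janssen: 5 to 20, Janssen.
Dube vs Janssen: 11 to 14, Janssen.
Janssen beats each of Aoki, Rivera, Osei, Dube — Janssen is the Condorcet winner.

Janssen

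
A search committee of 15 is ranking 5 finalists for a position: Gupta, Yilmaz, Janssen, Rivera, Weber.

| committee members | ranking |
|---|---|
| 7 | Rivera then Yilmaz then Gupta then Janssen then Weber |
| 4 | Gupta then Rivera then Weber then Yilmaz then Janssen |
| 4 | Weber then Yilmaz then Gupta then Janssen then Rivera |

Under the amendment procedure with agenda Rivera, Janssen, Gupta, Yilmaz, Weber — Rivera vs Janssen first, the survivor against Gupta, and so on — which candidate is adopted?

Round 1: Rivera vs Janssen — 11–4, Rivera advances.
Round 2: Rivera vs Gupta — 7–8, Gupta advances.
Round 3: Gupta vs Yilmaz — 4–11, Yilmaz advances.
Round 4: Yilmaz vs Weber — 7–8, Weber advances.
The agenda winner is Weber.

Weber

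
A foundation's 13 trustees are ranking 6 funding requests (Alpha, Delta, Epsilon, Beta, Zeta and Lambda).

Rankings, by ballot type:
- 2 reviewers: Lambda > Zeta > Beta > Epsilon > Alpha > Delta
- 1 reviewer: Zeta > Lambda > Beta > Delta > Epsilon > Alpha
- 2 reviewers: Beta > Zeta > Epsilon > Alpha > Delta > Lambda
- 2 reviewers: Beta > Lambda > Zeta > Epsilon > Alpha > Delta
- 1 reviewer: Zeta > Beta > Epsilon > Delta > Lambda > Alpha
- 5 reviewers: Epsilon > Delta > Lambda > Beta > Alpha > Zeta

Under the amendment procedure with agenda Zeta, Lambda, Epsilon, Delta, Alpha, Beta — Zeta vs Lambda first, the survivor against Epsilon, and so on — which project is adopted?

Beta

Round 1: Zeta vs Lambda — 4–9, Lambda advances.
Round 2: Lambda vs Epsilon — 5–8, Epsilon advances.
Round 3: Epsilon vs Delta — 12–1, Epsilon advances.
Round 4: Epsilon vs Alpha — 13–0, Epsilon advances.
Round 5: Epsilon vs Beta — 5–8, Beta advances.
Beta survives the agenda.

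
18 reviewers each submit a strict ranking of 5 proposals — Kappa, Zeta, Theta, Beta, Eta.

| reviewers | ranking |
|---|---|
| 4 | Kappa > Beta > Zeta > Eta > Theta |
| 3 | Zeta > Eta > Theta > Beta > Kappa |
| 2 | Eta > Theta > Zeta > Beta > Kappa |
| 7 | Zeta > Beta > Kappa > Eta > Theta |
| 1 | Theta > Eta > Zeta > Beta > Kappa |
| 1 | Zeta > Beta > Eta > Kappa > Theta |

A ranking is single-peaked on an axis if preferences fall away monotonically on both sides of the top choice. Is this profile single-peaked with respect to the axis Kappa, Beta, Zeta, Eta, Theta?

yes

Axis positions: Kappa=1, Beta=2, Zeta=3, Eta=4, Theta=5.
Type 1 (peak Kappa at position 1): ranking walks positions 1-2-3-4-5, expanding outward from the peak — single-peaked.
Type 2 (peak Zeta at position 3): ranking walks positions 3-4-5-2-1, expanding outward from the peak — single-peaked.
Type 3 (peak Eta at position 4): ranking walks positions 4-5-3-2-1, expanding outward from the peak — single-peaked.
Type 4 (peak Zeta at position 3): ranking walks positions 3-2-1-4-5, expanding outward from the peak — single-peaked.
Type 5 (peak Theta at position 5): ranking walks positions 5-4-3-2-1, expanding outward from the peak — single-peaked.
Type 6 (peak Zeta at position 3): ranking walks positions 3-2-4-1-5, expanding outward from the peak — single-peaked.
Every ranking is single-peaked on this axis.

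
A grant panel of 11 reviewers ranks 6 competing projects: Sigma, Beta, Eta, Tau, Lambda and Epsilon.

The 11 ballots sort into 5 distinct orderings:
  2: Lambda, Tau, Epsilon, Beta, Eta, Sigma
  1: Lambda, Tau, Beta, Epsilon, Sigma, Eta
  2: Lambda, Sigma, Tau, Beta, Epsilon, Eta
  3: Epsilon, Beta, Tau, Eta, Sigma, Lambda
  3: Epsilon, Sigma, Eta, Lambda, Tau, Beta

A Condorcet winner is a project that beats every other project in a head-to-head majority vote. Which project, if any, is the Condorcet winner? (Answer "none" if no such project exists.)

Head-to-head results (11 reviewers):
Sigma vs Beta: 5 to 6, Beta.
Sigma vs Eta: 6 to 5, Sigma.
Sigma vs Tau: Sigma is ranked higher on 2+3 = 5 ballots, Tau on 6. Tau wins 6–5.
Sigma vs Lambda: Sigma is ranked higher on 3+3 = 6 ballots, Lambda on 5. Sigma wins 6–5.
Sigma vs Epsilon: 2 to 9, Epsilon.
Beta vs Eta: Beta preferred on 2+1+2+3 = 8 ballots; Beta wins 8–3.
Beta vs Tau: Beta is ranked higher on 3 ballots, Tau on 8. Tau wins 8–3.
Beta vs Lambda: 3 to 8, Lambda.
Beta vs Epsilon: Beta preferred on 1+2 = 3 ballots; Epsilon wins 8–3.
Eta vs Tau: 3 to 8, Tau.
Eta vs Lambda: 3+3 = 6 for Eta, 5 for Lambda — Eta by 6–5.
Eta vs Epsilon: Eta preferred on 0 ballots; Epsilon wins 11–0.
Tau vs Lambda: Tau is ranked higher on 3 ballots, Lambda on 8. Lambda wins 8–3.
Tau vs Epsilon: Tau preferred on 2+1+2 = 5 ballots; Epsilon wins 6–5.
Lambda vs Epsilon: Lambda is ranked higher on 2+1+2 = 5 ballots, Epsilon on 6. Epsilon wins 6–5.
Epsilon beats each of Sigma, Beta, Eta, Tau, Lambda — Epsilon is the Condorcet winner.

Epsilon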